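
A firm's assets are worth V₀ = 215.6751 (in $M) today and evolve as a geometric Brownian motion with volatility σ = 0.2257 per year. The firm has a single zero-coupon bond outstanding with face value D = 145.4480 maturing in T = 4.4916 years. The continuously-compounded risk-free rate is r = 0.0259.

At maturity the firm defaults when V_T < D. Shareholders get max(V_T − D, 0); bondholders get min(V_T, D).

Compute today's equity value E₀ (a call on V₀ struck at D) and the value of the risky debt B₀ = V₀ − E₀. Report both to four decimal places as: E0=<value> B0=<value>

E0=91.9476 B0=123.7275

d₁ = [ln(V₀/D) + (r + σ²/2)T] / (σ√T)
   = [ln(215.6751/145.4480) + (0.0259 + 0.5·0.2257²)·4.4916] / (0.2257·√4.4916)
   = [0.393954 + 0.230735] / 0.478335 = 1.305966
d₂ = d₁ − σ√T = 1.305966 − 0.478335 = 0.827631
N(d₁) = 0.904218,  N(d₂) = 0.796060,  e^(−rT) = 0.890179
E₀ = V₀·N(d₁) − D·e^(−rT)·N(d₂)
   = 215.6751·0.904218 − 145.4480·0.890179·0.796060 = 91.947558
B₀ = V₀ − E₀ = 215.6751 − 91.947558 = 123.727542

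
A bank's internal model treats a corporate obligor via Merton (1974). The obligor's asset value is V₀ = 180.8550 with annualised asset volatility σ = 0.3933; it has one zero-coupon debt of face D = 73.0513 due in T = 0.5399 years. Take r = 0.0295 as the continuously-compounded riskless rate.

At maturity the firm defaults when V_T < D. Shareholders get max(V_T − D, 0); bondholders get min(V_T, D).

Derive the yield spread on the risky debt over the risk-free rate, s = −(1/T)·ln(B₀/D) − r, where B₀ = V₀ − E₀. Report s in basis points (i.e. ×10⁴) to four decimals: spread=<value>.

d₁ = [ln(V₀/D) + (r + σ²/2)T] / (σ√T)
   = [ln(180.8550/73.0513) + (0.0295 + 0.5·0.3933²)·0.5399] / (0.3933·√0.5399)
   = [0.906534 + 0.057684] / 0.288989 = 3.336527
d₂ = d₁ − σ√T = 3.336527 − 0.288989 = 3.047538
N(d₁) = 0.999576,  N(d₂) = 0.998846,  e^(−rT) = 0.984199
E₀ = V₀·N(d₁) − D·e^(−rT)·N(d₂)
   = 180.8550·0.999576 − 73.0513·0.984199·0.998846 = 108.964205
B₀ = V₀ − E₀ = 180.8550 − 108.964205 = 71.890795
spread = −(1/T)·ln(B₀/D) − r = −(1/0.5399)·ln(71.890795/73.0513) − 0.0295 = 0.00016051
in basis points: 0.00016051 × 10⁴ = 1.6051 bp

spread=1.6051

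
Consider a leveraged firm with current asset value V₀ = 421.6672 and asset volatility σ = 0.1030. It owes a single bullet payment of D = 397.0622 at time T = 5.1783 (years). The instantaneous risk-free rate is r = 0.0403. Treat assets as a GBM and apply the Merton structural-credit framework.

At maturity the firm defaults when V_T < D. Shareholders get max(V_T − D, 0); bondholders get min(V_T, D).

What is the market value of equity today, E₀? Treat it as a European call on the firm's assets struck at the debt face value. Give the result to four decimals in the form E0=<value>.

E0=104.7668

d₁ = [ln(V₀/D) + (r + σ²/2)T] / (σ√T)
   = [ln(421.6672/397.0622) + (0.0403 + 0.5·0.1030²)·5.1783] / (0.1030·√5.1783)
   = [0.060123 + 0.236154] / 0.234386 = 1.264059
d₂ = d₁ − σ√T = 1.264059 − 0.234386 = 1.029674
N(d₁) = 0.896896,  N(d₂) = 0.848418,  e^(−rT) = 0.811650
E₀ = V₀·N(d₁) − D·e^(−rT)·N(d₂)
   = 421.6672·0.896896 − 397.0622·0.811650·0.848418 = 104.766814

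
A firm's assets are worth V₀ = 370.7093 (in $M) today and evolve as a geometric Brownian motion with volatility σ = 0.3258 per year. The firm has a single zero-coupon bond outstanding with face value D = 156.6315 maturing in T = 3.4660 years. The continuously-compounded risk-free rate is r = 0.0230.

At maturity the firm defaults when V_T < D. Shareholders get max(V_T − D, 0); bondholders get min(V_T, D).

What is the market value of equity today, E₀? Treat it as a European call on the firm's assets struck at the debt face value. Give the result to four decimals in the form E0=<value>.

d₁ = [ln(V₀/D) + (r + σ²/2)T] / (σ√T)
   = [ln(370.7093/156.6315) + (0.0230 + 0.5·0.3258²)·3.4660] / (0.3258·√3.4660)
   = [0.861522 + 0.263668] / 0.606548 = 1.855072
d₂ = d₁ − σ√T = 1.855072 − 0.606548 = 1.248524
N(d₁) = 0.968207,  N(d₂) = 0.894080,  e^(−rT) = 0.923377
E₀ = V₀·N(d₁) − D·e^(−rT)·N(d₂)
   = 370.7093·0.968207 − 156.6315·0.923377·0.894080 = 229.612619

E0=229.6126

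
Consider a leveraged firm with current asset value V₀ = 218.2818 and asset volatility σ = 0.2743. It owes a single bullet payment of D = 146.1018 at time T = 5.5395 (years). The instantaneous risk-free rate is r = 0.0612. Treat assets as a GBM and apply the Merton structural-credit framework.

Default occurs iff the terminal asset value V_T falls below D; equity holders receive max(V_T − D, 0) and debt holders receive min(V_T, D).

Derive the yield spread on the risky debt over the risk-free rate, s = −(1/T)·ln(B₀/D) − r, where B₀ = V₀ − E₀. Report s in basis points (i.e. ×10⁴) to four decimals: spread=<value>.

d₁ = [ln(V₀/D) + (r + σ²/2)T] / (σ√T)
   = [ln(218.2818/146.1018) + (0.0612 + 0.5·0.2743²)·5.5395] / (0.2743·√5.5395)
   = [0.401483 + 0.547415] / 0.645596 = 1.469801
d₂ = d₁ − σ√T = 1.469801 − 0.645596 = 0.824204
N(d₁) = 0.929192,  N(d₂) = 0.795088,  e^(−rT) = 0.712470
E₀ = V₀·N(d₁) − D·e^(−rT)·N(d₂)
   = 218.2818·0.929192 − 146.1018·0.712470·0.795088 = 120.062483
B₀ = V₀ − E₀ = 218.2818 − 120.062483 = 98.219317
spread = −(1/T)·ln(B₀/D) − r = −(1/5.5395)·ln(98.219317/146.1018) − 0.0612 = 0.01048530
in basis points: 0.01048530 × 10⁴ = 104.8530 bp

spread=104.8530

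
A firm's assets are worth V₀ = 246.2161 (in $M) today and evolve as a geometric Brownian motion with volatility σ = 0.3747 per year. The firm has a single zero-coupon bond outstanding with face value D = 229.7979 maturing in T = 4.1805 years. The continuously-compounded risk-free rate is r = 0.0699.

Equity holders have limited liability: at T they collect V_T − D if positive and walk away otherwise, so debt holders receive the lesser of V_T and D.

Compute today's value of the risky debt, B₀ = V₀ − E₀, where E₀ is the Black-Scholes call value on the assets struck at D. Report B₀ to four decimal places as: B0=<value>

B0=140.1859

d₁ = [ln(V₀/D) + (r + σ²/2)T] / (σ√T)
   = [ln(246.2161/229.7979) + (0.0699 + 0.5·0.3747²)·4.1805] / (0.3747·√4.1805)
   = [0.069009 + 0.585688] / 0.766122 = 0.854561
d₂ = d₁ − σ√T = 0.854561 − 0.766122 = 0.088439
N(d₁) = 0.803603,  N(d₂) = 0.535236,  e^(−rT) = 0.746607
E₀ = V₀·N(d₁) − D·e^(−rT)·N(d₂)
   = 246.2161·0.803603 − 229.7979·0.746607·0.535236 = 106.030234
B₀ = V₀ − E₀ = 246.2161 − 106.030234 = 140.185866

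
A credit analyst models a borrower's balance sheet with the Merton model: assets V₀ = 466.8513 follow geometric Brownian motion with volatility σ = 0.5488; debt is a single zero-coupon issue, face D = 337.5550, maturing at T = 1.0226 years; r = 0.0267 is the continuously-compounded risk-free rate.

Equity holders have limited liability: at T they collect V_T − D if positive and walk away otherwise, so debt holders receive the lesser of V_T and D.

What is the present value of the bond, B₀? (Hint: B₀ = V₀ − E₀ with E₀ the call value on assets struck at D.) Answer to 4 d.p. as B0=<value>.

B0=294.4873

d₁ = [ln(V₀/D) + (r + σ²/2)T] / (σ√T)
   = [ln(466.8513/337.5550) + (0.0267 + 0.5·0.5488²)·1.0226] / (0.5488·√1.0226)
   = [0.324282 + 0.181297] / 0.554967 = 0.911009
d₂ = d₁ − σ√T = 0.911009 − 0.554967 = 0.356042
N(d₁) = 0.818855,  N(d₂) = 0.639096,  e^(−rT) = 0.973066
E₀ = V₀·N(d₁) − D·e^(−rT)·N(d₂)
   = 466.8513·0.818855 − 337.5550·0.973066·0.639096 = 172.363965
B₀ = V₀ − E₀ = 466.8513 − 172.363965 = 294.487335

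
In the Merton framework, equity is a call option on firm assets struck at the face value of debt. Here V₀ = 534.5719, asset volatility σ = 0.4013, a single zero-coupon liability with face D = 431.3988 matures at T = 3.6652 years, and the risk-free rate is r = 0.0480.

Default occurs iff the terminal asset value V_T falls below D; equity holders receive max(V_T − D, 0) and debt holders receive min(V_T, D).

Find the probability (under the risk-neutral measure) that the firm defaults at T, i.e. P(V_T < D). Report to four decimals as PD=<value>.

PD=0.4507

d₁ = [ln(V₀/D) + (r + σ²/2)T] / (σ√T)
   = [ln(534.5719/431.3988) + (0.0480 + 0.5·0.4013²)·3.6652] / (0.4013·√3.6652)
   = [0.214433 + 0.471055] / 0.768277 = 0.892240
d₂ = d₁ − σ√T = 0.892240 − 0.768277 = 0.123963
risk-neutral PD = N(−d₂) = N(-0.123963) = 0.450672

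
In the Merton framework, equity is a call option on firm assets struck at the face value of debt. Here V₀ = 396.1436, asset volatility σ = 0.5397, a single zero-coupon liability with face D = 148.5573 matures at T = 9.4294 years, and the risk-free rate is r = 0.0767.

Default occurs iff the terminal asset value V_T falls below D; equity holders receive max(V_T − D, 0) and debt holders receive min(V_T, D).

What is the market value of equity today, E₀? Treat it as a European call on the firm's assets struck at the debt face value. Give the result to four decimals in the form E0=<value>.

E0=341.8598

d₁ = [ln(V₀/D) + (r + σ²/2)T] / (σ√T)
   = [ln(396.1436/148.5573) + (0.0767 + 0.5·0.5397²)·9.4294] / (0.5397·√9.4294)
   = [0.980806 + 2.096514] / 1.657274 = 1.856856
d₂ = d₁ − σ√T = 1.856856 − 1.657274 = 0.199582
N(d₁) = 0.968334,  N(d₂) = 0.579096,  e^(−rT) = 0.485180
E₀ = V₀·N(d₁) − D·e^(−rT)·N(d₂)
   = 396.1436·0.968334 − 148.5573·0.485180·0.579096 = 341.859849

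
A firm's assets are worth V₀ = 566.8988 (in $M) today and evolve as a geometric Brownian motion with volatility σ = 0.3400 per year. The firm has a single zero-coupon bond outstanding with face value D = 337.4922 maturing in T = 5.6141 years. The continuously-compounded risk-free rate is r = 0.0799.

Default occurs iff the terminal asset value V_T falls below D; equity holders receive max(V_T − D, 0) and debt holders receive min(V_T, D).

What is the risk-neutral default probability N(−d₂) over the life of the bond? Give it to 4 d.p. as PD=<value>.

d₁ = [ln(V₀/D) + (r + σ²/2)T] / (σ√T)
   = [ln(566.8988/337.4922) + (0.0799 + 0.5·0.3400²)·5.6141] / (0.3400·√5.6141)
   = [0.518638 + 0.773062] / 0.805599 = 1.603403
d₂ = d₁ − σ√T = 1.603403 − 0.805599 = 0.797804
risk-neutral PD = N(−d₂) = N(-0.797804) = 0.212492

PD=0.2125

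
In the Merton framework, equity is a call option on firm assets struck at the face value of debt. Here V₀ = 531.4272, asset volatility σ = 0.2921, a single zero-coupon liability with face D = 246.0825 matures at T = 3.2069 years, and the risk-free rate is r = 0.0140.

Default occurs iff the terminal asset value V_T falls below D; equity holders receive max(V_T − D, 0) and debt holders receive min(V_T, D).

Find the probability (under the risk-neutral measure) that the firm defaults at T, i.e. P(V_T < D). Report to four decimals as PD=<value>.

d₁ = [ln(V₀/D) + (r + σ²/2)T] / (σ√T)
   = [ln(531.4272/246.0825) + (0.0140 + 0.5·0.2921²)·3.2069] / (0.2921·√3.2069)
   = [0.769899 + 0.181707] / 0.523087 = 1.819211
d₂ = d₁ − σ√T = 1.819211 − 0.523087 = 1.296123
risk-neutral PD = N(−d₂) = N(-1.296123) = 0.097467

PD=0.0975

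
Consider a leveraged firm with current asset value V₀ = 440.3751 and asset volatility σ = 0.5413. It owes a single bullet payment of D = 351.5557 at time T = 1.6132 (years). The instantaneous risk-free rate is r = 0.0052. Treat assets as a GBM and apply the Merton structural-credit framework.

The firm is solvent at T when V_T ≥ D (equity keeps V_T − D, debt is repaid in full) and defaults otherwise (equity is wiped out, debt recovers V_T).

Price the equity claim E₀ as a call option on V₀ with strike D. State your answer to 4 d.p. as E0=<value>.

d₁ = [ln(V₀/D) + (r + σ²/2)T] / (σ√T)
   = [ln(440.3751/351.5557) + (0.0052 + 0.5·0.5413²)·1.6132] / (0.5413·√1.6132)
   = [0.225259 + 0.244727] / 0.687515 = 0.683601
d₂ = d₁ − σ√T = 0.683601 − 0.687515 = -0.003914
N(d₁) = 0.752886,  N(d₂) = 0.498438,  e^(−rT) = 0.991646
E₀ = V₀·N(d₁) − D·e^(−rT)·N(d₂)
   = 440.3751·0.752886 − 351.5557·0.991646·0.498438 = 157.787297

E0=157.7873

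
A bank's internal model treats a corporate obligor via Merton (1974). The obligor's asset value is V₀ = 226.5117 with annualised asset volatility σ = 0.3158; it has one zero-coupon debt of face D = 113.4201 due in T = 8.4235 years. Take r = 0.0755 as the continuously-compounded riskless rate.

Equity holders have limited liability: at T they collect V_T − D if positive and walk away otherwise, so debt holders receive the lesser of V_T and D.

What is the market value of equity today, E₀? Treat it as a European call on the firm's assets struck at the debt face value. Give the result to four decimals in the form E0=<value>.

E0=169.7298

d₁ = [ln(V₀/D) + (r + σ²/2)T] / (σ√T)
   = [ln(226.5117/113.4201) + (0.0755 + 0.5·0.3158²)·8.4235] / (0.3158·√8.4235)
   = [0.691698 + 1.056011] / 0.916555 = 1.906824
d₂ = d₁ − σ√T = 1.906824 − 0.916555 = 0.990269
N(d₁) = 0.971728,  N(d₂) = 0.838979,  e^(−rT) = 0.529419
E₀ = V₀·N(d₁) − D·e^(−rT)·N(d₂)
   = 226.5117·0.971728 − 113.4201·0.529419·0.838979 = 169.729837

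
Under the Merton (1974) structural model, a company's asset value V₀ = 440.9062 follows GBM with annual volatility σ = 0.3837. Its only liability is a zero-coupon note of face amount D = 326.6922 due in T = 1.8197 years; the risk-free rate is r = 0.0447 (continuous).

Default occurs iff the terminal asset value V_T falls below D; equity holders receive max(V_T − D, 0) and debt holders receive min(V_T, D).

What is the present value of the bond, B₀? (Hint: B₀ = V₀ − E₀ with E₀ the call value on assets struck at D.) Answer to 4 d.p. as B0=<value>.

B0=276.3258

d₁ = [ln(V₀/D) + (r + σ²/2)T] / (σ√T)
   = [ln(440.9062/326.6922) + (0.0447 + 0.5·0.3837²)·1.8197] / (0.3837·√1.8197)
   = [0.299814 + 0.215294] / 0.517597 = 0.995191
d₂ = d₁ − σ√T = 0.995191 − 0.517597 = 0.477594
N(d₁) = 0.840178,  N(d₂) = 0.683530,  e^(−rT) = 0.921880
E₀ = V₀·N(d₁) − D·e^(−rT)·N(d₂)
   = 440.9062·0.840178 − 326.6922·0.921880·0.683530 = 164.580359
B₀ = V₀ − E₀ = 440.9062 − 164.580359 = 276.325841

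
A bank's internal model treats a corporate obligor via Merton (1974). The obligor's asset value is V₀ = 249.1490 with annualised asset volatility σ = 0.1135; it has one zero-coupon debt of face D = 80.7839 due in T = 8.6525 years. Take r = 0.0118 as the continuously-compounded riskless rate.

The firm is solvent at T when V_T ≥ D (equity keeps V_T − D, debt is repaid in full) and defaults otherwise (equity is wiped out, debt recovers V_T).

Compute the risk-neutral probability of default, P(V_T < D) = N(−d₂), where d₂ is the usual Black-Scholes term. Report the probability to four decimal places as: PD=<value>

PD=0.0002

d₁ = [ln(V₀/D) + (r + σ²/2)T] / (σ√T)
   = [ln(249.1490/80.7839) + (0.0118 + 0.5·0.1135²)·8.6525] / (0.1135·√8.6525)
   = [1.126273 + 0.157831] / 0.333862 = 3.846217
d₂ = d₁ − σ√T = 3.846217 − 0.333862 = 3.512355
risk-neutral PD = N(−d₂) = N(-3.512355) = 0.000222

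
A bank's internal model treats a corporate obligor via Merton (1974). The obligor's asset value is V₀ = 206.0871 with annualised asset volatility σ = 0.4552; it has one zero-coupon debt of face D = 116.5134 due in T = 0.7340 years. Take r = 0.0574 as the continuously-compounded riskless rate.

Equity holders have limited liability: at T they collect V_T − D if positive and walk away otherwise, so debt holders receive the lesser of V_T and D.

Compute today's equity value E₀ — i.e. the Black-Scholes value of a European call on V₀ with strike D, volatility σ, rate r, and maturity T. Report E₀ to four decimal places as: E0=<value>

E0=95.8345

d₁ = [ln(V₀/D) + (r + σ²/2)T] / (σ√T)
   = [ln(206.0871/116.5134) + (0.0574 + 0.5·0.4552²)·0.7340] / (0.4552·√0.7340)
   = [0.570293 + 0.118177] / 0.389987 = 1.765364
d₂ = d₁ − σ√T = 1.765364 − 0.389987 = 1.375377
N(d₁) = 0.961249,  N(d₂) = 0.915493,  e^(−rT) = 0.958744
E₀ = V₀·N(d₁) − D·e^(−rT)·N(d₂)
   = 206.0871·0.961249 − 116.5134·0.958744·0.915493 = 95.834494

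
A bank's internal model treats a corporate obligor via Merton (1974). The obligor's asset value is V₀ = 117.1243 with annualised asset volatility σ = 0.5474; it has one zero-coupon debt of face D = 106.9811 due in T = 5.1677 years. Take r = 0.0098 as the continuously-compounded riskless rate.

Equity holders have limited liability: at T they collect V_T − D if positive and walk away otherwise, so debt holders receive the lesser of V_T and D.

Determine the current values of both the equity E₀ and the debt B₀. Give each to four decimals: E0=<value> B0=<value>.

d₁ = [ln(V₀/D) + (r + σ²/2)T] / (σ√T)
   = [ln(117.1243/106.9811) + (0.0098 + 0.5·0.5474²)·5.1677] / (0.5474·√5.1677)
   = [0.090584 + 0.824886] / 1.244381 = 0.735682
d₂ = d₁ − σ√T = 0.735682 − 1.244381 = -0.508699
N(d₁) = 0.769038,  N(d₂) = 0.305482,  e^(−rT) = 0.950618
E₀ = V₀·N(d₁) − D·e^(−rT)·N(d₂)
   = 117.1243·0.769038 − 106.9811·0.950618·0.305482 = 59.006127
B₀ = V₀ − E₀ = 117.1243 − 59.006127 = 58.118173

E0=59.0061 B0=58.1182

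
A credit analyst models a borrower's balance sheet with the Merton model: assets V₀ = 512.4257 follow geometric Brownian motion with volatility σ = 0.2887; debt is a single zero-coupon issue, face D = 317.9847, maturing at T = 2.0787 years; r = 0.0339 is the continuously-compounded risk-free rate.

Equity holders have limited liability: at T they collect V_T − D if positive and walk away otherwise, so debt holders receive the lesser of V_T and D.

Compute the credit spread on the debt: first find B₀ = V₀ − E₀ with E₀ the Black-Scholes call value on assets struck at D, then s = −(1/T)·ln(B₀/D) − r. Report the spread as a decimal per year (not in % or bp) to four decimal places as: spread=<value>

spread=0.0116

d₁ = [ln(V₀/D) + (r + σ²/2)T] / (σ√T)
   = [ln(512.4257/317.9847) + (0.0339 + 0.5·0.2887²)·2.0787] / (0.2887·√2.0787)
   = [0.477152 + 0.157095] / 0.416239 = 1.523759
d₂ = d₁ − σ√T = 1.523759 − 0.416239 = 1.107520
N(d₁) = 0.936216,  N(d₂) = 0.865965,  e^(−rT) = 0.931958
E₀ = V₀·N(d₁) − D·e^(−rT)·N(d₂)
   = 512.4257·0.936216 − 317.9847·0.931958·0.865965 = 223.113548
B₀ = V₀ − E₀ = 512.4257 − 223.113548 = 289.312152
spread = −(1/T)·ln(B₀/D) − r = −(1/2.0787)·ln(289.312152/317.9847) − 0.0339 = 0.01155969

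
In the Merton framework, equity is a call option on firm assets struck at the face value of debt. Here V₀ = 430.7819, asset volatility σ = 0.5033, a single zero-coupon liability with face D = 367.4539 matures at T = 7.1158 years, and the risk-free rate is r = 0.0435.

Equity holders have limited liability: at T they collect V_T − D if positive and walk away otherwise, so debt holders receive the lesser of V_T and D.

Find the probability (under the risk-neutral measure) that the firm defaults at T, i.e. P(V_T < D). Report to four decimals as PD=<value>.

PD=0.6264

d₁ = [ln(V₀/D) + (r + σ²/2)T] / (σ√T)
   = [ln(430.7819/367.4539) + (0.0435 + 0.5·0.5033²)·7.1158] / (0.5033·√7.1158)
   = [0.159004 + 1.210792] / 1.342576 = 1.020275
d₂ = d₁ − σ√T = 1.020275 − 1.342576 = -0.322301
risk-neutral PD = N(−d₂) = N(0.322301) = 0.626388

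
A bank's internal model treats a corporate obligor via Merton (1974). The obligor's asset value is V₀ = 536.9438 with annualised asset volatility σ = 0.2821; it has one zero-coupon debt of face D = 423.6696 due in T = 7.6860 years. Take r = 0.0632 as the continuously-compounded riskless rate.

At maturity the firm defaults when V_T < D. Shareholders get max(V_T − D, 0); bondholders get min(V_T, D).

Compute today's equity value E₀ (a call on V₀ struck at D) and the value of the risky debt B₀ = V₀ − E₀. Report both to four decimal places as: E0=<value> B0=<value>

E0=303.1055 B0=233.8383

d₁ = [ln(V₀/D) + (r + σ²/2)T] / (σ√T)
   = [ln(536.9438/423.6696) + (0.0632 + 0.5·0.2821²)·7.6860] / (0.2821·√7.6860)
   = [0.236940 + 0.791583] / 0.782084 = 1.315105
d₂ = d₁ − σ√T = 1.315105 − 0.782084 = 0.533021
N(d₁) = 0.905763,  N(d₂) = 0.702991,  e^(−rT) = 0.615232
E₀ = V₀·N(d₁) − D·e^(−rT)·N(d₂)
   = 536.9438·0.905763 − 423.6696·0.615232·0.702991 = 303.105473
B₀ = V₀ − E₀ = 536.9438 − 303.105473 = 233.838327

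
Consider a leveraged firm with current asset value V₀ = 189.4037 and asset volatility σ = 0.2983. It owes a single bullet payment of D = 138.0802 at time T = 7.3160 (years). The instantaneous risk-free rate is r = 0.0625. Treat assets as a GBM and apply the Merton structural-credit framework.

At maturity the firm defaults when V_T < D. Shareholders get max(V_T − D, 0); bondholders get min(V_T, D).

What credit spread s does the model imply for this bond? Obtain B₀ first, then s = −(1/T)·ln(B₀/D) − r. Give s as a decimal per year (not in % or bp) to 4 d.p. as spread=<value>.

spread=0.0147

d₁ = [ln(V₀/D) + (r + σ²/2)T] / (σ√T)
   = [ln(189.4037/138.0802) + (0.0625 + 0.5·0.2983²)·7.3160] / (0.2983·√7.3160)
   = [0.316046 + 0.782749] / 0.806845 = 1.361842
d₂ = d₁ − σ√T = 1.361842 − 0.806845 = 0.554997
N(d₁) = 0.913376,  N(d₂) = 0.710552,  e^(−rT) = 0.633022
E₀ = V₀·N(d₁) − D·e^(−rT)·N(d₂)
   = 189.4037·0.913376 − 138.0802·0.633022·0.710552 = 110.889051
B₀ = V₀ − E₀ = 189.4037 − 110.889051 = 78.514649
spread = −(1/T)·ln(B₀/D) − r = −(1/7.3160)·ln(78.514649/138.0802) − 0.0625 = 0.01466641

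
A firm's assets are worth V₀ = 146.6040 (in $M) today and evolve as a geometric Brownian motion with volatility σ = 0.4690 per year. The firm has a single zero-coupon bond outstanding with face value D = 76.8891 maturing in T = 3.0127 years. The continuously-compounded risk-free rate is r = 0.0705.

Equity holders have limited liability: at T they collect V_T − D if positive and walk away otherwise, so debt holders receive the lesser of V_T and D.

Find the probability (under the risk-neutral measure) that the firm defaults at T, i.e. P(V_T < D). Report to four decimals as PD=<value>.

PD=0.2589

d₁ = [ln(V₀/D) + (r + σ²/2)T] / (σ√T)
   = [ln(146.6040/76.8891) + (0.0705 + 0.5·0.4690²)·3.0127] / (0.4690·√3.0127)
   = [0.645371 + 0.543734] / 0.814049 = 1.460728
d₂ = d₁ − σ√T = 1.460728 − 0.814049 = 0.646678
risk-neutral PD = N(−d₂) = N(-0.646678) = 0.258920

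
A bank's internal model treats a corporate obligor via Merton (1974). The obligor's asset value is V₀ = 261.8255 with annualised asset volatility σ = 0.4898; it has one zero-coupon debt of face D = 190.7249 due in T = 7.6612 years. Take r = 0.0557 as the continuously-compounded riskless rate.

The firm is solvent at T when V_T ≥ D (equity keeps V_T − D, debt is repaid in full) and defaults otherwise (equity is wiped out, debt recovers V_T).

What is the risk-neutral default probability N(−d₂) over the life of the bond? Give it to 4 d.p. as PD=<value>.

d₁ = [ln(V₀/D) + (r + σ²/2)T] / (σ√T)
   = [ln(261.8255/190.7249) + (0.0557 + 0.5·0.4898²)·7.6612] / (0.4898·√7.6612)
   = [0.316846 + 1.345705] / 1.355711 = 1.226332
d₂ = d₁ − σ√T = 1.226332 − 1.355711 = -0.129380
risk-neutral PD = N(−d₂) = N(0.129380) = 0.551471

PD=0.5515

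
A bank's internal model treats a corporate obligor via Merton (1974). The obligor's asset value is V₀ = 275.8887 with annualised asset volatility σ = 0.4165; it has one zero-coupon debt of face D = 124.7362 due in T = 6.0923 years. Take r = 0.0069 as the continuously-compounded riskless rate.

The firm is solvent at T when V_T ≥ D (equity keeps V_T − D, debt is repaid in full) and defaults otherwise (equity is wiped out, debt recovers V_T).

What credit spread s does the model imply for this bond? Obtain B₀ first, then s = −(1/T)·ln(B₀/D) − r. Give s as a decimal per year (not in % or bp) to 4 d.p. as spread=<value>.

d₁ = [ln(V₀/D) + (r + σ²/2)T] / (σ√T)
   = [ln(275.8887/124.7362) + (0.0069 + 0.5·0.4165²)·6.0923] / (0.4165·√6.0923)
   = [0.793796 + 0.570459] / 1.028030 = 1.327059
d₂ = d₁ − σ√T = 1.327059 − 1.028030 = 0.299029
N(d₁) = 0.907755,  N(d₂) = 0.617541,  e^(−rT) = 0.958834
E₀ = V₀·N(d₁) − D·e^(−rT)·N(d₂)
   = 275.8887·0.907755 − 124.7362·0.958834·0.617541 = 176.580696
B₀ = V₀ − E₀ = 275.8887 − 176.580696 = 99.308004
spread = −(1/T)·ln(B₀/D) − r = −(1/6.0923)·ln(99.308004/124.7362) − 0.0069 = 0.03052018

spread=0.0305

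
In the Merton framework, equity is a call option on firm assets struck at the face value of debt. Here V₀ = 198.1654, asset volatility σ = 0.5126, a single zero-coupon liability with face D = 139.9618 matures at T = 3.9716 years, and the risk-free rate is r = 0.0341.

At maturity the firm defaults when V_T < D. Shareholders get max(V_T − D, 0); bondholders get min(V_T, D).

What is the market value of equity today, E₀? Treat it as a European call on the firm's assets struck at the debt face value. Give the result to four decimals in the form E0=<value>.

d₁ = [ln(V₀/D) + (r + σ²/2)T] / (σ√T)
   = [ln(198.1654/139.9618) + (0.0341 + 0.5·0.5126²)·3.9716] / (0.5126·√3.9716)
   = [0.347733 + 0.657218] / 1.021554 = 0.983747
d₂ = d₁ − σ√T = 0.983747 − 1.021554 = -0.037807
N(d₁) = 0.837380,  N(d₂) = 0.484921,  e^(−rT) = 0.873339
E₀ = V₀·N(d₁) − D·e^(−rT)·N(d₂)
   = 198.1654·0.837380 − 139.9618·0.873339·0.484921 = 106.665903

E0=106.6659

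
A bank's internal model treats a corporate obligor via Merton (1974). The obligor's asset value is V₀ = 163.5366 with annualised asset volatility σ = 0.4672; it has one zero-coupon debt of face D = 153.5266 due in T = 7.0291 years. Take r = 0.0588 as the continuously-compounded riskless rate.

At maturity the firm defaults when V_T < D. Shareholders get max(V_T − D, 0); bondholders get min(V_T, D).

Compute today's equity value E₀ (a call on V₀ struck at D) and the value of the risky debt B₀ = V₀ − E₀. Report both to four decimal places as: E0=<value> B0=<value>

E0=96.3934 B0=67.1432

d₁ = [ln(V₀/D) + (r + σ²/2)T] / (σ√T)
   = [ln(163.5366/153.5266) + (0.0588 + 0.5·0.4672²)·7.0291] / (0.4672·√7.0291)
   = [0.063163 + 1.180452] / 1.238662 = 1.003999
d₂ = d₁ − σ√T = 1.003999 − 1.238662 = -0.234662
N(d₁) = 0.842311,  N(d₂) = 0.407235,  e^(−rT) = 0.661456
E₀ = V₀·N(d₁) − D·e^(−rT)·N(d₂)
   = 163.5366·0.842311 − 153.5266·0.661456·0.407235 = 96.393370
B₀ = V₀ − E₀ = 163.5366 − 96.393370 = 67.143230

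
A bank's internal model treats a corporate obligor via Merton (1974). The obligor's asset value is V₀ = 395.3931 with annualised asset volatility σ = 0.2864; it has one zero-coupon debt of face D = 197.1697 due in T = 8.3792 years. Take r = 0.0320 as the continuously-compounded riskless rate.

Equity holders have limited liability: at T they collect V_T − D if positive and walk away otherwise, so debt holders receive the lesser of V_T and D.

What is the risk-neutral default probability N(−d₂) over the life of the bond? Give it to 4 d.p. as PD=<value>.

d₁ = [ln(V₀/D) + (r + σ²/2)T] / (σ√T)
   = [ln(395.3931/197.1697) + (0.0320 + 0.5·0.2864²)·8.3792] / (0.2864·√8.3792)
   = [0.695816 + 0.611786] / 0.829038 = 1.577253
d₂ = d₁ − σ√T = 1.577253 − 0.829038 = 0.748215
risk-neutral PD = N(−d₂) = N(-0.748215) = 0.227165

PD=0.2272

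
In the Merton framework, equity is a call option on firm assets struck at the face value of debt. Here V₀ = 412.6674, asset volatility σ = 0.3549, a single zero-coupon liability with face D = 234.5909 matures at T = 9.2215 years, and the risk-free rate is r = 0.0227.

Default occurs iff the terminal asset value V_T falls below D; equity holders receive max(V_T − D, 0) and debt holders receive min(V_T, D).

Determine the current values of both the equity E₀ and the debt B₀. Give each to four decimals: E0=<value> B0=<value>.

E0=260.9159 B0=151.7515

d₁ = [ln(V₀/D) + (r + σ²/2)T] / (σ√T)
   = [ln(412.6674/234.5909) + (0.0227 + 0.5·0.3549²)·9.2215] / (0.3549·√9.2215)
   = [0.564799 + 0.790071] / 1.077722 = 1.257160
d₂ = d₁ − σ√T = 1.257160 − 1.077722 = 0.179438
N(d₁) = 0.895652,  N(d₂) = 0.571203,  e^(−rT) = 0.811129
E₀ = V₀·N(d₁) − D·e^(−rT)·N(d₂)
   = 412.6674·0.895652 − 234.5909·0.811129·0.571203 = 260.915921
B₀ = V₀ − E₀ = 412.6674 − 260.915921 = 151.751479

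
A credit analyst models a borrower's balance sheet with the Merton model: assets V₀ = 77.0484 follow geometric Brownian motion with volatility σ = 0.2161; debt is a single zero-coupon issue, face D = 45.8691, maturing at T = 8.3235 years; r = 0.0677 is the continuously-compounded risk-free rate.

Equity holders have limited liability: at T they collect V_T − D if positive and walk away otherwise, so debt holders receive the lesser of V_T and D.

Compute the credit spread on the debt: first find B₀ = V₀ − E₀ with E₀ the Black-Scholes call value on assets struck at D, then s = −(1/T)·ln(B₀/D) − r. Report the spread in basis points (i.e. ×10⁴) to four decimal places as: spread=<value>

d₁ = [ln(V₀/D) + (r + σ²/2)T] / (σ√T)
   = [ln(77.0484/45.8691) + (0.0677 + 0.5·0.2161²)·8.3235] / (0.2161·√8.3235)
   = [0.518642 + 0.757851] / 0.623459 = 2.047438
d₂ = d₁ − σ√T = 2.047438 − 0.623459 = 1.423980
N(d₁) = 0.979692,  N(d₂) = 0.922774,  e^(−rT) = 0.569213
E₀ = V₀·N(d₁) − D·e^(−rT)·N(d₂)
   = 77.0484·0.979692 − 45.8691·0.569213·0.922774 = 51.390779
B₀ = V₀ − E₀ = 77.0484 − 51.390779 = 25.657621
spread = −(1/T)·ln(B₀/D) − r = −(1/8.3235)·ln(25.657621/45.8691) − 0.0677 = 0.00209649
in basis points: 0.00209649 × 10⁴ = 20.9649 bp

spread=20.9649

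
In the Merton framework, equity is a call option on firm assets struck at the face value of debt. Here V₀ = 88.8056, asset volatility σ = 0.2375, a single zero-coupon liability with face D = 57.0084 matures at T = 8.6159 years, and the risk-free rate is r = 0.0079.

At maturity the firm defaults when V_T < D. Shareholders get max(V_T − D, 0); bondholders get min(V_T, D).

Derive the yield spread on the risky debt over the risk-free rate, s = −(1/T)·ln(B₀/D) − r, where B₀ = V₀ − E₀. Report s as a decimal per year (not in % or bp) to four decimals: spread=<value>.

spread=0.0145

d₁ = [ln(V₀/D) + (r + σ²/2)T] / (σ√T)
   = [ln(88.8056/57.0084) + (0.0079 + 0.5·0.2375²)·8.6159] / (0.2375·√8.6159)
   = [0.443251 + 0.311061] / 0.697130 = 1.082024
d₂ = d₁ − σ√T = 1.082024 − 0.697130 = 0.384894
N(d₁) = 0.860379,  N(d₂) = 0.649842,  e^(−rT) = 0.934199
E₀ = V₀·N(d₁) − D·e^(−rT)·N(d₂)
   = 88.8056·0.860379 − 57.0084·0.934199·0.649842 = 41.797718
B₀ = V₀ − E₀ = 88.8056 − 41.797718 = 47.007882
spread = −(1/T)·ln(B₀/D) − r = −(1/8.6159)·ln(47.007882/57.0084) − 0.0079 = 0.01448690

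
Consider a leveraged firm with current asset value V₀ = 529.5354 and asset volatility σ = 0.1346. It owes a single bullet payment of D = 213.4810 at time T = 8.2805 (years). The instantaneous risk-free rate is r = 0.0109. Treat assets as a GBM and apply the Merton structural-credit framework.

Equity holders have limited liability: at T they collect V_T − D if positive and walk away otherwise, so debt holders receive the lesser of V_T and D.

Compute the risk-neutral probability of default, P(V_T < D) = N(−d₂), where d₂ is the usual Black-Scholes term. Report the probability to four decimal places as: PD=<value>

d₁ = [ln(V₀/D) + (r + σ²/2)T] / (σ√T)
   = [ln(529.5354/213.4810) + (0.0109 + 0.5·0.1346²)·8.2805] / (0.1346·√8.2805)
   = [0.908452 + 0.165267] / 0.387323 = 2.772154
d₂ = d₁ − σ√T = 2.772154 − 0.387323 = 2.384831
risk-neutral PD = N(−d₂) = N(-2.384831) = 0.008543

PD=0.0085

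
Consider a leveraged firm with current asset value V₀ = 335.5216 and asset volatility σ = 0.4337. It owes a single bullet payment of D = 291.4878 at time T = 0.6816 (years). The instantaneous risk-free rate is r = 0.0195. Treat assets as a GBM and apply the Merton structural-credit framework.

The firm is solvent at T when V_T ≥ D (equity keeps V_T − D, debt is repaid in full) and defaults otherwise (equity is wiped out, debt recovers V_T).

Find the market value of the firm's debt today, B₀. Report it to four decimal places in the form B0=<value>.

B0=263.3304

d₁ = [ln(V₀/D) + (r + σ²/2)T] / (σ√T)
   = [ln(335.5216/291.4878) + (0.0195 + 0.5·0.4337²)·0.6816] / (0.4337·√0.6816)
   = [0.140688 + 0.077394] / 0.358059 = 0.609069
d₂ = d₁ − σ√T = 0.609069 − 0.358059 = 0.251010
N(d₁) = 0.728761,  N(d₂) = 0.599097,  e^(−rT) = 0.986797
E₀ = V₀·N(d₁) − D·e^(−rT)·N(d₂)
   = 335.5216·0.728761 − 291.4878·0.986797·0.599097 = 72.191170
B₀ = V₀ − E₀ = 335.5216 − 72.191170 = 263.330430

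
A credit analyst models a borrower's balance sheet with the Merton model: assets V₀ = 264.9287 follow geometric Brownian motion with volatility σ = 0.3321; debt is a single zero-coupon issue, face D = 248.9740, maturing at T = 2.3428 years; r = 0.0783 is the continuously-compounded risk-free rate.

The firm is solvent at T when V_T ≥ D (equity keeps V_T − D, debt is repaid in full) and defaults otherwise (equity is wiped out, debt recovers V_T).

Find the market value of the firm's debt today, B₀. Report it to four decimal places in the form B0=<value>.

B0=183.4490

d₁ = [ln(V₀/D) + (r + σ²/2)T] / (σ√T)
   = [ln(264.9287/248.9740) + (0.0783 + 0.5·0.3321²)·2.3428] / (0.3321·√2.3428)
   = [0.062112 + 0.312635] / 0.508319 = 0.737229
d₂ = d₁ − σ√T = 0.737229 − 0.508319 = 0.228910
N(d₁) = 0.769508,  N(d₂) = 0.590531,  e^(−rT) = 0.832401
E₀ = V₀·N(d₁) − D·e^(−rT)·N(d₂)
   = 264.9287·0.769508 − 248.9740·0.832401·0.590531 = 81.479698
B₀ = V₀ − E₀ = 264.9287 − 81.479698 = 183.449002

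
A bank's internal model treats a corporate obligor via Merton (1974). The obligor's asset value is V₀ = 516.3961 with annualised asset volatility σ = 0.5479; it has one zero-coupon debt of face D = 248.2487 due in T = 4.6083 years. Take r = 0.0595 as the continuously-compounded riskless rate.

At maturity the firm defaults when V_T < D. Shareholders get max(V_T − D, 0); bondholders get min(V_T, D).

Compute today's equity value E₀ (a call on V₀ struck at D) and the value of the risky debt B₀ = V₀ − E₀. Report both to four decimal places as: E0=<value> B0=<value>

E0=363.7094 B0=152.6867

d₁ = [ln(V₀/D) + (r + σ²/2)T] / (σ√T)
   = [ln(516.3961/248.2487) + (0.0595 + 0.5·0.5479²)·4.6083] / (0.5479·√4.6083)
   = [0.732443 + 0.965887] / 1.176174 = 1.443944
d₂ = d₁ − σ√T = 1.443944 − 1.176174 = 0.267770
N(d₁) = 0.925623,  N(d₂) = 0.605562,  e^(−rT) = 0.760185
E₀ = V₀·N(d₁) − D·e^(−rT)·N(d₂)
   = 516.3961·0.925623 − 248.2487·0.760185·0.605562 = 363.709423
B₀ = V₀ − E₀ = 516.3961 − 363.709423 = 152.686677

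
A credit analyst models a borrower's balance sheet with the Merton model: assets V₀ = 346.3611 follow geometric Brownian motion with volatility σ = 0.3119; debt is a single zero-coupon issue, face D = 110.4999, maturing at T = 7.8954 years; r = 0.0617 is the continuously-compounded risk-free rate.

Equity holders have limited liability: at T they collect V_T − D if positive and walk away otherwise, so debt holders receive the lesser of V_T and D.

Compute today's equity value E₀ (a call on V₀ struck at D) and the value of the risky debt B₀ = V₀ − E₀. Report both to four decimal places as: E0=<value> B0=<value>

d₁ = [ln(V₀/D) + (r + σ²/2)T] / (σ√T)
   = [ln(346.3611/110.4999) + (0.0617 + 0.5·0.3119²)·7.8954] / (0.3119·√7.8954)
   = [1.142467 + 0.871185] / 0.876400 = 2.297640
d₂ = d₁ − σ√T = 2.297640 − 0.876400 = 1.421240
N(d₁) = 0.989209,  N(d₂) = 0.922376,  e^(−rT) = 0.614377
E₀ = V₀·N(d₁) − D·e^(−rT)·N(d₂)
   = 346.3611·0.989209 − 110.4999·0.614377·0.922376 = 280.004600
B₀ = V₀ − E₀ = 346.3611 − 280.004600 = 66.356500

E0=280.0046 B0=66.3565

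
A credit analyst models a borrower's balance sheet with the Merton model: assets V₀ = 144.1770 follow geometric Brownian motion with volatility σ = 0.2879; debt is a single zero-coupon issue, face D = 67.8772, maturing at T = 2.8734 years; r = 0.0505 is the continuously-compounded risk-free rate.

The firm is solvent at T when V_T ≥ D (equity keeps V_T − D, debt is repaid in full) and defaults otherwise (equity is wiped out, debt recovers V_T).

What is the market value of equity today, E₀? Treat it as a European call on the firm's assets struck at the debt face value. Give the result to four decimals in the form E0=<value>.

E0=86.0326

d₁ = [ln(V₀/D) + (r + σ²/2)T] / (σ√T)
   = [ln(144.1770/67.8772) + (0.0505 + 0.5·0.2879²)·2.8734] / (0.2879·√2.8734)
   = [0.753342 + 0.264190] / 0.488022 = 2.085009
d₂ = d₁ − σ√T = 2.085009 − 0.488022 = 1.596987
N(d₁) = 0.981466,  N(d₂) = 0.944866,  e^(−rT) = 0.864930
E₀ = V₀·N(d₁) − D·e^(−rT)·N(d₂)
   = 144.1770·0.981466 − 67.8772·0.864930·0.944866 = 86.032646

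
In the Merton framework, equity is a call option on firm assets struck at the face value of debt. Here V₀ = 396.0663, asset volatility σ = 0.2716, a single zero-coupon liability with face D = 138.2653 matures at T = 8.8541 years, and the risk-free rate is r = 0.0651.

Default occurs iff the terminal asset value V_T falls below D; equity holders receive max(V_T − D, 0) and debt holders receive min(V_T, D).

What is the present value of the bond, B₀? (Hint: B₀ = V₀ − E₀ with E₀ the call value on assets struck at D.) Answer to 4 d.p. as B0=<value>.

B0=76.6106

d₁ = [ln(V₀/D) + (r + σ²/2)T] / (σ√T)
   = [ln(396.0663/138.2653) + (0.0651 + 0.5·0.2716²)·8.8541] / (0.2716·√8.8541)
   = [1.052407 + 0.902970] / 0.808169 = 2.419517
d₂ = d₁ − σ√T = 2.419517 − 0.808169 = 1.611348
N(d₁) = 0.992229,  N(d₂) = 0.946448,  e^(−rT) = 0.561917
E₀ = V₀·N(d₁) − D·e^(−rT)·N(d₂)
   = 396.0663·0.992229 − 138.2653·0.561917·0.946448 = 319.455717
B₀ = V₀ − E₀ = 396.0663 − 319.455717 = 76.610583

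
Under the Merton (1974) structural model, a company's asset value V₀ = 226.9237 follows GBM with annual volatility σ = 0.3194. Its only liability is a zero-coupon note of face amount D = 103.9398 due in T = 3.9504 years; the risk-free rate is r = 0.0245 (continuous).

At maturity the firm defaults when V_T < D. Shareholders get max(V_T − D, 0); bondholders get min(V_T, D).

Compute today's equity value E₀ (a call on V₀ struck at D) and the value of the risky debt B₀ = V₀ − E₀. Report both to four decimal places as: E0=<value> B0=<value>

d₁ = [ln(V₀/D) + (r + σ²/2)T] / (σ√T)
   = [ln(226.9237/103.9398) + (0.0245 + 0.5·0.3194²)·3.9504] / (0.3194·√3.9504)
   = [0.780802 + 0.298288] / 0.634827 = 1.699816
d₂ = d₁ − σ√T = 1.699816 − 0.634827 = 1.064989
N(d₁) = 0.955417,  N(d₂) = 0.856560,  e^(−rT) = 0.907751
E₀ = V₀·N(d₁) − D·e^(−rT)·N(d₂)
   = 226.9237·0.955417 − 103.9398·0.907751·0.856560 = 135.989143
B₀ = V₀ − E₀ = 226.9237 − 135.989143 = 90.934557

E0=135.9891 B0=90.9346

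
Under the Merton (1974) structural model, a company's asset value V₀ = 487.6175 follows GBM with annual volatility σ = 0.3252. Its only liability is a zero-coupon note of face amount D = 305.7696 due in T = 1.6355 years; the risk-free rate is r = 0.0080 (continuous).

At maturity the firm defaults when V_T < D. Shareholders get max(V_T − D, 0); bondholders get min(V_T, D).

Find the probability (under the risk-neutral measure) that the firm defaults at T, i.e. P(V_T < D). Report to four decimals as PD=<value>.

PD=0.1722

d₁ = [ln(V₀/D) + (r + σ²/2)T] / (σ√T)
   = [ln(487.6175/305.7696) + (0.0080 + 0.5·0.3252²)·1.6355] / (0.3252·√1.6355)
   = [0.466699 + 0.099565] / 0.415887 = 1.361581
d₂ = d₁ − σ√T = 1.361581 − 0.415887 = 0.945694
risk-neutral PD = N(−d₂) = N(-0.945694) = 0.172152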